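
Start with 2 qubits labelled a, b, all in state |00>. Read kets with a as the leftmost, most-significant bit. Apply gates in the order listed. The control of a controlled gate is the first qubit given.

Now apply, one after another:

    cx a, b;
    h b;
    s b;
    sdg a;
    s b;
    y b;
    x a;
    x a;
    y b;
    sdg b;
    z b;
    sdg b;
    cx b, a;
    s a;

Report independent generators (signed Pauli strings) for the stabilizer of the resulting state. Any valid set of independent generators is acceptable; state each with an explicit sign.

One valid set of independent stabilizer generators is -XY, +ZZ (any independent generating set of the same group is equally correct). Key observation: the block from step 5 through step 10 cancels to the identity and can be dropped.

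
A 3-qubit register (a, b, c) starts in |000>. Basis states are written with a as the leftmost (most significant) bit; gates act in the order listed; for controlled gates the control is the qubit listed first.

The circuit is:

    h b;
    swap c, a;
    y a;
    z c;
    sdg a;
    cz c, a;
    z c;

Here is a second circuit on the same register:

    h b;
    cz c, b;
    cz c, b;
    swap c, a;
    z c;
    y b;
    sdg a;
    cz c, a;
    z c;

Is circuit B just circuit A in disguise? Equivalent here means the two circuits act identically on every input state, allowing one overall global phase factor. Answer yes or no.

No: there is an input state on which the two circuits produce genuinely different outputs (not merely differing by a phase).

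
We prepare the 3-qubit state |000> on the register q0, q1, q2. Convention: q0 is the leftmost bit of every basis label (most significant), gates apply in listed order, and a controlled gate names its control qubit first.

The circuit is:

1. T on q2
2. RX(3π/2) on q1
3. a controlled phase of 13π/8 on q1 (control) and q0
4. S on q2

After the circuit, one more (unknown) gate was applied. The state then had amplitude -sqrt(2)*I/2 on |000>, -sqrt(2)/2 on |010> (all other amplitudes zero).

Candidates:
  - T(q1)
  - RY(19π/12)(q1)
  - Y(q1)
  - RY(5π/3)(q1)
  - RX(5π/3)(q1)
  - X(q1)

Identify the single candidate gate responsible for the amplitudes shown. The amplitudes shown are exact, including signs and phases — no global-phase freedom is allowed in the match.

It was X(q1) that produced the state shown.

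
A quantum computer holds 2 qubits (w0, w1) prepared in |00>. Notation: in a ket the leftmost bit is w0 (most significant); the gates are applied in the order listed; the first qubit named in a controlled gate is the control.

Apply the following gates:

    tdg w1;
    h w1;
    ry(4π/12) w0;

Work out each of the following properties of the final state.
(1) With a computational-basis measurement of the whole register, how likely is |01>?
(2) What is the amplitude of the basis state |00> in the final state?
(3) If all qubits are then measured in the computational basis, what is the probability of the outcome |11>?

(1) A full measurement returns |01> with probability 3/8.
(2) The amplitude on |00> is sqrt(6)/4.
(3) A full measurement returns |11> with probability 1/8.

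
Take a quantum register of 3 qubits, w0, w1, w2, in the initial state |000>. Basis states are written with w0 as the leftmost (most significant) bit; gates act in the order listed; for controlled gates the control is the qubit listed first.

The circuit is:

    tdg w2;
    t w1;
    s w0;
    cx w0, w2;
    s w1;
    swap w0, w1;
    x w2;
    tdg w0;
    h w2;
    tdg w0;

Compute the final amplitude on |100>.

The amplitude on |100> is 0.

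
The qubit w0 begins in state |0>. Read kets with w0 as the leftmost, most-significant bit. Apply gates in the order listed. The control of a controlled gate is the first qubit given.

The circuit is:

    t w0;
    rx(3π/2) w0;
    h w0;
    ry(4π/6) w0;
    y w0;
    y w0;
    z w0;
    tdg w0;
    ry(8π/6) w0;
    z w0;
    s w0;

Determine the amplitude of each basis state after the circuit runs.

The resulting statevector has amplitude (sqrt(3) + 3 - sqrt(3)*I + (-1 + sqrt(3) - sqrt(3)*I - I)*exp(I*pi/4) + 3*I)*exp(3*I*pi/4)/8 on |0>, (-1 + sqrt(3) - sqrt(3)*I - I - (-3 - sqrt(3) - 3*I + sqrt(3)*I)*exp(I*pi/4))*exp(3*I*pi/4)/8 on |1>.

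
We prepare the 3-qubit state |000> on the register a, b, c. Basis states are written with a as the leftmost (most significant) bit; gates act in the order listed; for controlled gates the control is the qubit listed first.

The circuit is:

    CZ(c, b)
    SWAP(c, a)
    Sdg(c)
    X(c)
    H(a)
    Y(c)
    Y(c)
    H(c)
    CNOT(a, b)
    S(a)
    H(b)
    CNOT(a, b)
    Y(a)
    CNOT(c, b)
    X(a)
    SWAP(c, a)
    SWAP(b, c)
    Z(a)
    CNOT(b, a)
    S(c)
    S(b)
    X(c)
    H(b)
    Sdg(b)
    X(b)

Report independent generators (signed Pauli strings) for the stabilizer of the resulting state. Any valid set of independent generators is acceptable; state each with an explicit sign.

One valid set of independent stabilizer generators is -XIY, -IYY, +ZZZ (any independent generating set of the same group is equally correct).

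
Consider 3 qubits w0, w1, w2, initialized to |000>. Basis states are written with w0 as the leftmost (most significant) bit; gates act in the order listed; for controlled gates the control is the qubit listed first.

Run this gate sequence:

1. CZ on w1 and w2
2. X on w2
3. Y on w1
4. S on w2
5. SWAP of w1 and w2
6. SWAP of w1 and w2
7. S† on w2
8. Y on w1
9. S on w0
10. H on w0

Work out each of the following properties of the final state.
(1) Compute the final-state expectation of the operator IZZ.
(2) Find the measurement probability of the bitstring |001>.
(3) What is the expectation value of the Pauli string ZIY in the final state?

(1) The expectation value of IZZ is -1.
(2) Outcome |001> occurs with probability 1/2.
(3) The expectation value of ZIY is 0.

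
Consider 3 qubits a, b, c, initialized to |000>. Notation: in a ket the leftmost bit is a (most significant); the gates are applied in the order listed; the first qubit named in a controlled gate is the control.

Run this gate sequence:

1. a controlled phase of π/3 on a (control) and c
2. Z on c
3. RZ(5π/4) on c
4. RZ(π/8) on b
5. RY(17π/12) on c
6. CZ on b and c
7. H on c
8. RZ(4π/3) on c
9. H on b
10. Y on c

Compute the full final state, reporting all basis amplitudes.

The final amplitudes are -I*sqrt(1/2 - sqrt(2)/4)*exp(-I*pi/48)/4 + sqrt(3)*I*sqrt(1/2 - sqrt(2)/4)*exp(-I*pi/48)/4 + I*sqrt(sqrt(2)/4 + 1/2)*exp(-I*pi/48)/4 + sqrt(3)*I*sqrt(sqrt(2)/4 + 1/2)*exp(-I*pi/48)/4 on |000>, I*sqrt(sqrt(2)/4 + 1/2)*exp(31*I*pi/48)/4 + sqrt(3)*I*sqrt(1/2 - sqrt(2)/4)*exp(31*I*pi/48)/4 + I*sqrt(1/2 - sqrt(2)/4)*exp(31*I*pi/48)/4 - sqrt(3)*I*sqrt(sqrt(2)/4 + 1/2)*exp(31*I*pi/48)/4 on |001>, -I*sqrt(1/2 - sqrt(2)/4)*exp(-I*pi/48)/4 + sqrt(3)*I*sqrt(1/2 - sqrt(2)/4)*exp(-I*pi/48)/4 + I*sqrt(sqrt(2)/4 + 1/2)*exp(-I*pi/48)/4 + sqrt(3)*I*sqrt(sqrt(2)/4 + 1/2)*exp(-I*pi/48)/4 on |010>, I*sqrt(sqrt(2)/4 + 1/2)*exp(31*I*pi/48)/4 + sqrt(3)*I*sqrt(1/2 - sqrt(2)/4)*exp(31*I*pi/48)/4 + I*sqrt(1/2 - sqrt(2)/4)*exp(31*I*pi/48)/4 - sqrt(3)*I*sqrt(sqrt(2)/4 + 1/2)*exp(31*I*pi/48)/4 on |011>, 0 on |100>, 0 on |101>, 0 on |110>, 0 on |111>.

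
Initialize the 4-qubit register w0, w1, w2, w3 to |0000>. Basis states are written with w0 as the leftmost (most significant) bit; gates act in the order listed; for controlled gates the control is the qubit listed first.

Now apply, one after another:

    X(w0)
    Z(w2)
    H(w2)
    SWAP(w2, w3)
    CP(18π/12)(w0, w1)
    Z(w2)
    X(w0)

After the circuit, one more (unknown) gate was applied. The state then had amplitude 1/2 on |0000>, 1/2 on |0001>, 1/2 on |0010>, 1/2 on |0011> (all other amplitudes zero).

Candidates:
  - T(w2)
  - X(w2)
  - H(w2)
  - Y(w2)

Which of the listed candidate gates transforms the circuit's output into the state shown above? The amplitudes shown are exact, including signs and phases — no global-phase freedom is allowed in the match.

The applied gate was H(w2).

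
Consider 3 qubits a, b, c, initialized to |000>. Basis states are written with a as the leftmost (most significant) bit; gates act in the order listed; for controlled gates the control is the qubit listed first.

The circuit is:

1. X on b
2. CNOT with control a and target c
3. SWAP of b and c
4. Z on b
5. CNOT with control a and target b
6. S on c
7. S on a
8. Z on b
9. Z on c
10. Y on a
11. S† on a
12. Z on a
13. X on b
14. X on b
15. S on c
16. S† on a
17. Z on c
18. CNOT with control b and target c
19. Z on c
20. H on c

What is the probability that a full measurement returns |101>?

The probability of measuring |101> is 1/2.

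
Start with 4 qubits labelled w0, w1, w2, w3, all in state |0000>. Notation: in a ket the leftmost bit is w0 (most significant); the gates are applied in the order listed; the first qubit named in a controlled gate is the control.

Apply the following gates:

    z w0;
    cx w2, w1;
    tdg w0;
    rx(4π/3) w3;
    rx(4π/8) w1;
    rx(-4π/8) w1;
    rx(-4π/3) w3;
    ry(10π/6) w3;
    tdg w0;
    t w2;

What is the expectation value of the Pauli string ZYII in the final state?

In the final state, ZYII has expectation 0.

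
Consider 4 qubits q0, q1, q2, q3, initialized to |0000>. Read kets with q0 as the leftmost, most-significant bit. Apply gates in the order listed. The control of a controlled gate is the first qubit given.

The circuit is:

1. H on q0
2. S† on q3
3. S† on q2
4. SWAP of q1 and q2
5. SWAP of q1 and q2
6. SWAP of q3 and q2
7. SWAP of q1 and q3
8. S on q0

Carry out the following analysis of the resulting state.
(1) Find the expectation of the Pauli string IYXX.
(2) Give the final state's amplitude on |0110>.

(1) In the final state, IYXX has expectation 0. Key observation: the block from step 4 through step 5 cancels to the identity and can be dropped.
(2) The final state's coefficient on |0110> equals 0.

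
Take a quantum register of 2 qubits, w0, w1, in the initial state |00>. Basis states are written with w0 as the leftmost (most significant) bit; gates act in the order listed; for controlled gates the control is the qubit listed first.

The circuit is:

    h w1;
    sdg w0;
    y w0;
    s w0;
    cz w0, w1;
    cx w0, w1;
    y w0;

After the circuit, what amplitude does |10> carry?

|10> carries amplitude 0 in the final state.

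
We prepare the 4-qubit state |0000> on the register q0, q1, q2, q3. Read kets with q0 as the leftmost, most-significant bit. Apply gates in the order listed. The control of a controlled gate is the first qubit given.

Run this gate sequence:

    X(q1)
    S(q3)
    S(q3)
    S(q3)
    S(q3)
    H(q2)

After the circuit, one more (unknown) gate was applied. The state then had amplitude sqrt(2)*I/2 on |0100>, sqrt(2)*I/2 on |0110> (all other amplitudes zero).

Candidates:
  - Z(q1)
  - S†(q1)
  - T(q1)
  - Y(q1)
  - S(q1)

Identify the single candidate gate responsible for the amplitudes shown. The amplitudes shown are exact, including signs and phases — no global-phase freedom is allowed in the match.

It was S(q1) that produced the state shown. Key observation: the block from step 2 through step 5 cancels to the identity and can be dropped.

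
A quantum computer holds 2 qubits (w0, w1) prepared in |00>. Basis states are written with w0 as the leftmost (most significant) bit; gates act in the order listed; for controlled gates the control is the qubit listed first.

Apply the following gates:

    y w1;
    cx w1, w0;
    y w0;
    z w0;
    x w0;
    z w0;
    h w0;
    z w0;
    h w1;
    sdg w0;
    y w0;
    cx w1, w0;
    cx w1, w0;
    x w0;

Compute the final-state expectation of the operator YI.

The observable YI averages to 1.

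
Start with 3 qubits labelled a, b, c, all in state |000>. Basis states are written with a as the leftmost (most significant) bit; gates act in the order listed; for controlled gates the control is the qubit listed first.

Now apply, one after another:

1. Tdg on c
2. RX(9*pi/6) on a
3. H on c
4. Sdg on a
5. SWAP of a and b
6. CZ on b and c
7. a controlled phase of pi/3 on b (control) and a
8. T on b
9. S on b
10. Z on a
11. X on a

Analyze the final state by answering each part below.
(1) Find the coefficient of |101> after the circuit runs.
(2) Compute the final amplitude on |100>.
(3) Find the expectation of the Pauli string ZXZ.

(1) |101> carries amplitude -1/2 in the final state.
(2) The final state's coefficient on |100> equals -1/2.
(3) In the final state, ZXZ has expectation sqrt(2)/2.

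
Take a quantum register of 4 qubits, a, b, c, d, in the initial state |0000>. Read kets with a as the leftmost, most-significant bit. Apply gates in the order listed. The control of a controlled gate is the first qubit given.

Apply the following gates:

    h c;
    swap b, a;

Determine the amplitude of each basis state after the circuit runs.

The resulting statevector has amplitude sqrt(2)/2 on |0000>, sqrt(2)/2 on |0010>, and 0 on every other basis state.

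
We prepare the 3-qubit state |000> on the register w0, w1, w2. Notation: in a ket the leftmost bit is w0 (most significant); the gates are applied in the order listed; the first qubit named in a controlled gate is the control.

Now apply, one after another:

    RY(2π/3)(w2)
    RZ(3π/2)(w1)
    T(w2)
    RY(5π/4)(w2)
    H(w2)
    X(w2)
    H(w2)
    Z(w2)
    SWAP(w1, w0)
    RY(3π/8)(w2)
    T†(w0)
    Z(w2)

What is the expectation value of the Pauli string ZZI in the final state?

The expectation value of ZZI is 1. Key observation: the block from step 5 through step 8 cancels to the identity and can be dropped.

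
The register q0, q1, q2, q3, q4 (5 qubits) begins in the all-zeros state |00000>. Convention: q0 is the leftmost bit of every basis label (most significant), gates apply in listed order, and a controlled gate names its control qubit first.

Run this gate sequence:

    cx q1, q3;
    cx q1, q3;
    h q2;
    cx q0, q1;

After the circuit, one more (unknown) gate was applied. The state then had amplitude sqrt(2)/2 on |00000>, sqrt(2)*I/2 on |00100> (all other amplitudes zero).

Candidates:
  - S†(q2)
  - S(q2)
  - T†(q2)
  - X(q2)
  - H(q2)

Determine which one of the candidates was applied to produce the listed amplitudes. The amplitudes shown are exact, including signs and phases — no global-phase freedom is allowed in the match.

The unique candidate consistent with the amplitudes is S(q2). Key observation: the block from step 1 through step 2 cancels to the identity and can be dropped.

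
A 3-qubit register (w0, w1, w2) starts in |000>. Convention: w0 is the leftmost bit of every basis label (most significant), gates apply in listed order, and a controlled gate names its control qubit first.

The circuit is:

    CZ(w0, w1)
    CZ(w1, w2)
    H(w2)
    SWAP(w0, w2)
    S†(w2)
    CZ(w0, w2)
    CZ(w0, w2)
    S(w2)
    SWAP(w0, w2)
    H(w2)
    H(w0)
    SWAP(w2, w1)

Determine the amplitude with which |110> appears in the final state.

The amplitude on |110> is 0.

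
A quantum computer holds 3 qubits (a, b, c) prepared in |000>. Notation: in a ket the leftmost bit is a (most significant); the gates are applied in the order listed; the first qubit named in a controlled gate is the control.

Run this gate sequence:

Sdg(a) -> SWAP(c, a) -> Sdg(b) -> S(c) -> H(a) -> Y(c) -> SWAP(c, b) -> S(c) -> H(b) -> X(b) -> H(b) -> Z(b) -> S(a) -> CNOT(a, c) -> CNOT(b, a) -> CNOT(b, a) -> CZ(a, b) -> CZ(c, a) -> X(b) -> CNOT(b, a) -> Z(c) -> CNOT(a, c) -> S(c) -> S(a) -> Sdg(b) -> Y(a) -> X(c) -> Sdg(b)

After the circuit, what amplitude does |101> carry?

|101> carries amplitude -sqrt(2)/2 in the final state.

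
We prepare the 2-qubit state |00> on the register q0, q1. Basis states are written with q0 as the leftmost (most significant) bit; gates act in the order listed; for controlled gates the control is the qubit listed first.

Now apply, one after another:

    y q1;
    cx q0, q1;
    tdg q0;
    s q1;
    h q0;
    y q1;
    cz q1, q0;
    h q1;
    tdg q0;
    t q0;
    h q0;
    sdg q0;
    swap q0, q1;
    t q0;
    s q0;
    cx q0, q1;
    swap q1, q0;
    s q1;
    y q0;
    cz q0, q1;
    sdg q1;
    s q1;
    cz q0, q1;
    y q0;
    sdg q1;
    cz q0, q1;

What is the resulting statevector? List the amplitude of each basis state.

After the circuit, the state carries amplitude sqrt(2)*I/2 on |00>, 0 on |01>, 0 on |10>, sqrt(2)*exp(I*pi/4)/2 on |11>. Key observation: gates 18-25 undo each other exactly, leaving only the rest of the circuit to track.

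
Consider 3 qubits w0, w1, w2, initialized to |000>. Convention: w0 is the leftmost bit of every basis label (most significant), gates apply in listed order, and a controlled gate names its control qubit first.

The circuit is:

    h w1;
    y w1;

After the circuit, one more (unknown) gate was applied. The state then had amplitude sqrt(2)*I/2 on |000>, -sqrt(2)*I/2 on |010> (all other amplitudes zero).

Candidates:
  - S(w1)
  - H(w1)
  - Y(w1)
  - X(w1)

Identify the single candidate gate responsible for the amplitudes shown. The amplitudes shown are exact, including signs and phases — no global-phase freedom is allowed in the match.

The applied gate was X(w1).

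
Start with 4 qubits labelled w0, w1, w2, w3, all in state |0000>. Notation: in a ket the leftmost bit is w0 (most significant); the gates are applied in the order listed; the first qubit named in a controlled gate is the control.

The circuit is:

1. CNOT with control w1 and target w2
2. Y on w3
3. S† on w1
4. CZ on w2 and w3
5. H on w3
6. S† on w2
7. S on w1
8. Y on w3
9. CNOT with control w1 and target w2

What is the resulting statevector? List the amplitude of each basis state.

The resulting statevector has amplitude -sqrt(2)/2 on |0000>, -sqrt(2)/2 on |0001>, and 0 on every other basis state.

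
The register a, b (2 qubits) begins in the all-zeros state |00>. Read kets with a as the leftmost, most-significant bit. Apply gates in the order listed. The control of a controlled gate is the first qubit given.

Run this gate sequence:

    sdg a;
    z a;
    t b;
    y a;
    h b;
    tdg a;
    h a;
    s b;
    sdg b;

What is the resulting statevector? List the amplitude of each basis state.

After the circuit, the state carries amplitude exp(I*pi/4)/2 on |00>, exp(I*pi/4)/2 on |01>, -exp(I*pi/4)/2 on |10>, -exp(I*pi/4)/2 on |11>. Key observation: gates 8-9 undo each other exactly, leaving only the rest of the circuit to track.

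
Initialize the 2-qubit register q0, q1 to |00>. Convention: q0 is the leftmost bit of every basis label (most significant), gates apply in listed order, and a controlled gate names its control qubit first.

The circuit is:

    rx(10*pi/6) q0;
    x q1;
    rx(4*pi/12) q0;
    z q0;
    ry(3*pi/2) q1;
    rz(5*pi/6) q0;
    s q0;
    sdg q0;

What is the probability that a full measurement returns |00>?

Outcome |00> occurs with probability 1/2.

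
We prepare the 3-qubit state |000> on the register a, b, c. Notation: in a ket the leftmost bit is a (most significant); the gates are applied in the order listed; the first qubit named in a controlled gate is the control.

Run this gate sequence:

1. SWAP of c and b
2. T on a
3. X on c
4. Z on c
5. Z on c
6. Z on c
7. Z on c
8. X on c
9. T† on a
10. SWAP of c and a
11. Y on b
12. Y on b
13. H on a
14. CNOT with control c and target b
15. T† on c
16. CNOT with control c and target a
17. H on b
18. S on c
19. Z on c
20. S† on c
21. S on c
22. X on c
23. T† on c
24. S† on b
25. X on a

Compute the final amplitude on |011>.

|011> carries amplitude -exp(I*pi/4)/2 in the final state. Key observation: the block from step 2 through step 9 cancels to the identity and can be dropped.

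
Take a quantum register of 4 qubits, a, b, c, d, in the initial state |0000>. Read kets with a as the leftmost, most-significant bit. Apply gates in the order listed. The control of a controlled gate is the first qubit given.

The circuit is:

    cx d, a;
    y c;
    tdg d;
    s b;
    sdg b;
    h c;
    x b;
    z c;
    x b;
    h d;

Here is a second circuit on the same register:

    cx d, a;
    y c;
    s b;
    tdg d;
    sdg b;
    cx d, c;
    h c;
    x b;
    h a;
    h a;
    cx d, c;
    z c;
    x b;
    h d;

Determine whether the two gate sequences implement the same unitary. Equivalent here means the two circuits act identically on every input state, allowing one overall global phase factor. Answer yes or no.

No, they are not equivalent — no single phase factor reconciles the two unitaries.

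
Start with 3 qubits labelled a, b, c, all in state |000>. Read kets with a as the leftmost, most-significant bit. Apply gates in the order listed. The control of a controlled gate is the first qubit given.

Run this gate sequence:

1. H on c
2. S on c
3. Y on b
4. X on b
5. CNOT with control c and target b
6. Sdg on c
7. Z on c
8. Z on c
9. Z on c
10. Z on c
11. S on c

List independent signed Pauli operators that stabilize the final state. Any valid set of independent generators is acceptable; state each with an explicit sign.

The stabilizer group can be generated by +IXY, +ZII, +IZZ, among other valid generating sets.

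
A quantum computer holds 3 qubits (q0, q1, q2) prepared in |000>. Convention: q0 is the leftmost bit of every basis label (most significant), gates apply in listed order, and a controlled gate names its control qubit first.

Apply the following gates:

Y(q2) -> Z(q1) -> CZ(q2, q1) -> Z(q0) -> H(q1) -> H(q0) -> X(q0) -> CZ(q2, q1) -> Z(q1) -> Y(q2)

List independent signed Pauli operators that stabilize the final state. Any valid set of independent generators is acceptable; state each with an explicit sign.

One valid set of independent stabilizer generators is +XII, +IXI, +IIZ (any independent generating set of the same group is equally correct).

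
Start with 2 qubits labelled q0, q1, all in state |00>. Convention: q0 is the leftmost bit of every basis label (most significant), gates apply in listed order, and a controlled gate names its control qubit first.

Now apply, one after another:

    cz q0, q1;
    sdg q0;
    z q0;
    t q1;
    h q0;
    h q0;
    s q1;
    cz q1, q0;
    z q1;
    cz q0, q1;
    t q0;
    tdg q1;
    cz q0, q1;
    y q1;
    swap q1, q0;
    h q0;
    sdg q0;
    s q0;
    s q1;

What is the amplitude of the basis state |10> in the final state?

|10> carries amplitude -sqrt(2)*I/2 in the final state.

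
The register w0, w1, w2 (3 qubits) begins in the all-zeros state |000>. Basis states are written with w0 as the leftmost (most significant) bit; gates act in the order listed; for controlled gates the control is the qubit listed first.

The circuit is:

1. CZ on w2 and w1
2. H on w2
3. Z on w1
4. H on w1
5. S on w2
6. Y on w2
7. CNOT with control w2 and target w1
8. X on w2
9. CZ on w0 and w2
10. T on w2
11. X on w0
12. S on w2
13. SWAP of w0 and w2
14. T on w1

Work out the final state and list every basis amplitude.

The resulting statevector has amplitude 0 on |000>, I/2 on |001>, 0 on |010>, exp(3*I*pi/4)/2 on |011>, 0 on |100>, exp(3*I*pi/4)/2 on |101>, 0 on |110>, -1/2 on |111>.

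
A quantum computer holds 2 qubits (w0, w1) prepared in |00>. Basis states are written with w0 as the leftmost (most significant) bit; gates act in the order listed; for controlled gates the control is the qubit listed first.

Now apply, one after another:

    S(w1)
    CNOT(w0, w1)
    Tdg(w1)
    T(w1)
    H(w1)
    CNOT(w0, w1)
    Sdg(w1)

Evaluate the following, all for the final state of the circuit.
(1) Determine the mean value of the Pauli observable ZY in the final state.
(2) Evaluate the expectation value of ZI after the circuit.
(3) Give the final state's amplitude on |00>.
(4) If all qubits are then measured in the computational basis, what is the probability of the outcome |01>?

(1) The observable ZY averages to -1.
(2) In the final state, ZI has expectation 1.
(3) |00> carries amplitude sqrt(2)/2 in the final state.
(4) The probability of measuring |01> is 1/2.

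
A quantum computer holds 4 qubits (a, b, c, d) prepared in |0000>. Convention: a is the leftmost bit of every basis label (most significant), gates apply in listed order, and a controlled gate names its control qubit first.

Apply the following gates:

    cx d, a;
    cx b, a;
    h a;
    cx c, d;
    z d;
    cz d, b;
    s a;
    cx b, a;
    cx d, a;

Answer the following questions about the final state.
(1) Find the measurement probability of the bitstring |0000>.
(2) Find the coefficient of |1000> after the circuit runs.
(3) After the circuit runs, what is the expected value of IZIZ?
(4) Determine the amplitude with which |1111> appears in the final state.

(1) The probability of measuring |0000> is 1/2.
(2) The amplitude on |1000> is sqrt(2)*I/2.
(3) In the final state, IZIZ has expectation 1.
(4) The final state's coefficient on |1111> equals 0.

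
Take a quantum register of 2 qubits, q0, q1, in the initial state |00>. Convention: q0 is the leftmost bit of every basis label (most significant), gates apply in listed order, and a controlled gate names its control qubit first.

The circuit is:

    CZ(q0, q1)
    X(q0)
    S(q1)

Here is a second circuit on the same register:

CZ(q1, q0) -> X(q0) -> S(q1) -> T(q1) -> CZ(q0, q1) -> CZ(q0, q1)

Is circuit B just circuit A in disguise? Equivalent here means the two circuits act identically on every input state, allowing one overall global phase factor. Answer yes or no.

No: there is an input state on which the two circuits produce genuinely different outputs (not merely differing by a phase).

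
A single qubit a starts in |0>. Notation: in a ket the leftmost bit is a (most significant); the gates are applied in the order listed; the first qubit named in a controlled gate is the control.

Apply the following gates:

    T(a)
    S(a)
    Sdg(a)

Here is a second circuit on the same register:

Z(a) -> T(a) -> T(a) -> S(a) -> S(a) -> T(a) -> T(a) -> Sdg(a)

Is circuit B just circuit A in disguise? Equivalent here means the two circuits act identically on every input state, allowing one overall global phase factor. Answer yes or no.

No: there is an input state on which the two circuits produce genuinely different outputs (not merely differing by a phase).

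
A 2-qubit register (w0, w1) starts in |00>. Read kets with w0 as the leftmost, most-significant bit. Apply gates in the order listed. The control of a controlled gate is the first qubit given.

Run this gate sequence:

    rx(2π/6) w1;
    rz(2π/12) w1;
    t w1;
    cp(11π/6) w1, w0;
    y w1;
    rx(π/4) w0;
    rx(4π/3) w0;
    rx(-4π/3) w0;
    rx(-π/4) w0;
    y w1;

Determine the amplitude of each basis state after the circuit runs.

After the circuit, the state carries amplitude -sqrt(3)*exp(11*I*pi/12)/2 on |00>, -exp(5*I*pi/6)/2 on |01>, 0 on |10>, 0 on |11>.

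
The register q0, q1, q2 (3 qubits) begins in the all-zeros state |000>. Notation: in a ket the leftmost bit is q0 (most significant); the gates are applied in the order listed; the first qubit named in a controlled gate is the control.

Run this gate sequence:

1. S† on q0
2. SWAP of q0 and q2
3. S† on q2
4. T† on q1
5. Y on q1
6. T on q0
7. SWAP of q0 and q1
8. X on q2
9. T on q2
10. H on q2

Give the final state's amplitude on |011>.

The amplitude on |011> is 0.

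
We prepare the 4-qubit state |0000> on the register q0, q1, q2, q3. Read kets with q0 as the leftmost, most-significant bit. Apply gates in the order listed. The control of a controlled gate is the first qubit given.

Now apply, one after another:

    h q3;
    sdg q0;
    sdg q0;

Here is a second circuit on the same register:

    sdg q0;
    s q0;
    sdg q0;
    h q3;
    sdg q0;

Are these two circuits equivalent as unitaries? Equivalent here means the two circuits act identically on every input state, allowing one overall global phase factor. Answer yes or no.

Yes: on every input state the two circuits agree up to one overall phase factor.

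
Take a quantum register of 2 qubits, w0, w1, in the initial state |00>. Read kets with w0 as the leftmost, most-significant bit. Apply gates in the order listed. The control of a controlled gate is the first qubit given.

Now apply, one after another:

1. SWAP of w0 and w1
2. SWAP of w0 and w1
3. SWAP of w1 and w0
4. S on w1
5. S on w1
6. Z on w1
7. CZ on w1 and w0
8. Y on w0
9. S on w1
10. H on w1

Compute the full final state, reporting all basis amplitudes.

The resulting statevector has amplitude 0 on |00>, 0 on |01>, sqrt(2)*I/2 on |10>, sqrt(2)*I/2 on |11>. Key observation: steps 1-2 multiply out to the identity, so the circuit reduces to the remaining gates.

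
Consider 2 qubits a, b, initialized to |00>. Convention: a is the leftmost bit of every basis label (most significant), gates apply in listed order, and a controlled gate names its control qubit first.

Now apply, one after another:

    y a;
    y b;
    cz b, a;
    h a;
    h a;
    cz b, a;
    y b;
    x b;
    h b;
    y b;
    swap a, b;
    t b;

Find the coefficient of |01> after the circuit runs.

|01> carries amplitude -sqrt(2)*exp(I*pi/4)/2 in the final state. Key observation: gates 2-7 undo each other exactly, leaving only the rest of the circuit to track.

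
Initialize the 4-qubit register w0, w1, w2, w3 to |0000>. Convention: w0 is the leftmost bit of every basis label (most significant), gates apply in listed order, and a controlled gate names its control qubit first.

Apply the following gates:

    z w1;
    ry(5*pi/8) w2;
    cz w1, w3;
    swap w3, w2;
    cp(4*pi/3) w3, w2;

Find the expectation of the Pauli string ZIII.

The observable ZIII averages to 1.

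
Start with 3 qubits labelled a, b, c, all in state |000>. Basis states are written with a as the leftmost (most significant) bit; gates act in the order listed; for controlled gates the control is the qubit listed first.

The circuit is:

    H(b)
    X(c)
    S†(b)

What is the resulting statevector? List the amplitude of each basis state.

The resulting statevector has amplitude sqrt(2)/2 on |001>, -sqrt(2)*I/2 on |011>, and 0 on every other basis state.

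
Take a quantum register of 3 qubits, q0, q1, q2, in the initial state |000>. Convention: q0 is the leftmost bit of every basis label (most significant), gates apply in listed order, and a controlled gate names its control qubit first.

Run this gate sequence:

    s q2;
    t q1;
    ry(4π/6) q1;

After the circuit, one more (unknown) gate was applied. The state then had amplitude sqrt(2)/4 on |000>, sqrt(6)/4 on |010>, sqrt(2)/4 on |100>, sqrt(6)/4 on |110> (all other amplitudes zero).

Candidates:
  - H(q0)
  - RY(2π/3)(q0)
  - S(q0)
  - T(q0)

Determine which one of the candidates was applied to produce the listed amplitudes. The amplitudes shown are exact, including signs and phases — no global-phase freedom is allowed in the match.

It was H(q0) that produced the state shown.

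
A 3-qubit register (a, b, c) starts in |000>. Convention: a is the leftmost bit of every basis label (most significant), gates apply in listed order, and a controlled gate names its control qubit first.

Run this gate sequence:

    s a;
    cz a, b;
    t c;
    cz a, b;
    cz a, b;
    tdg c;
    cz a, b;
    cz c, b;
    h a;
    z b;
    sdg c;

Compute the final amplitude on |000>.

The final state's coefficient on |000> equals sqrt(2)/2. Key observation: the block from step 2 through step 7 cancels to the identity and can be dropped.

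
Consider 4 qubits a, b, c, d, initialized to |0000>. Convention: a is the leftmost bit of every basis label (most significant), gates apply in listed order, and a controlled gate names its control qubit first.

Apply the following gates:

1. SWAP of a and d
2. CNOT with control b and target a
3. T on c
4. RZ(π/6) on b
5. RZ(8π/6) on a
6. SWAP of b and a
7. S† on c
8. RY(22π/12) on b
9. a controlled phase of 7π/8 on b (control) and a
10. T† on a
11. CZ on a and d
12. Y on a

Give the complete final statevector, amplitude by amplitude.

After the circuit, the state carries amplitude (sqrt(2) + sqrt(6))*exp(3*I*pi/4)/4 on |1000>, (-sqrt(6) + sqrt(2))*exp(3*I*pi/4)/4 on |1100>, and 0 on every other basis state.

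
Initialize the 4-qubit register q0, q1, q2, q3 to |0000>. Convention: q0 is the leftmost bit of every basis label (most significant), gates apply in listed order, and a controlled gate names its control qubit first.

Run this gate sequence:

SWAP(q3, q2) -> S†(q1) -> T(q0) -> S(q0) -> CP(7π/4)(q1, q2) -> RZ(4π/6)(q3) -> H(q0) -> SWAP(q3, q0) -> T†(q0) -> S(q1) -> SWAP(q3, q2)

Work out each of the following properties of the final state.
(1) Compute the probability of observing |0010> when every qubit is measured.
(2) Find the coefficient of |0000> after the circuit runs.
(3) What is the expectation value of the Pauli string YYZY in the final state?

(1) Outcome |0010> occurs with probability 1/2.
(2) The amplitude on |0000> is -sqrt(2)*exp(2*I*pi/3)/2.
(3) The observable YYZY averages to 0.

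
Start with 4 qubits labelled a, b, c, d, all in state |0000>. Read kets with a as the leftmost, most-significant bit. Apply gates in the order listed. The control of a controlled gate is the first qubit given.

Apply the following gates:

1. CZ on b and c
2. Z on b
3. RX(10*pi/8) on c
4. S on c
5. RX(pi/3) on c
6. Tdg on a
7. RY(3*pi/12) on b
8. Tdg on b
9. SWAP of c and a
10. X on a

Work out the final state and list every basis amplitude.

The resulting statevector has amplitude sqrt(6)/8 + sqrt(3)/4 + sqrt(2)*I/8 on |0000>, (-sqrt(2) + 2 - sqrt(6)*I)*exp(I*pi/4)/8 on |0100>, -sqrt(6)/8 - I/4 - sqrt(2)*I/8 on |1000>, (-sqrt(6) + 2*sqrt(3) + sqrt(2)*I)*exp(3*I*pi/4)/8 on |1100>, and 0 on every other basis state.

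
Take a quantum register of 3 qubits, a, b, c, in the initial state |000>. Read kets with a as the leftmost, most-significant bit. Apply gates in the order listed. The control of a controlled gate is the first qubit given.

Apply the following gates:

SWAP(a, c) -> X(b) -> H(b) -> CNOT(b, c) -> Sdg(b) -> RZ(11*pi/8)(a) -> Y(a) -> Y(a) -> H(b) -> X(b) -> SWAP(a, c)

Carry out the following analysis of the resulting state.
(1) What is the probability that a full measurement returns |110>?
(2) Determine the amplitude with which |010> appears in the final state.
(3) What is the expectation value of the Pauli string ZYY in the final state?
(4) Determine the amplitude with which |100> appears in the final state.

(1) A full measurement returns |110> with probability 1/4.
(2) The amplitude on |010> is -exp(5*I*pi/16)/2.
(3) The expectation value of ZYY is 0.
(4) The amplitude on |100> is exp(13*I*pi/16)/2.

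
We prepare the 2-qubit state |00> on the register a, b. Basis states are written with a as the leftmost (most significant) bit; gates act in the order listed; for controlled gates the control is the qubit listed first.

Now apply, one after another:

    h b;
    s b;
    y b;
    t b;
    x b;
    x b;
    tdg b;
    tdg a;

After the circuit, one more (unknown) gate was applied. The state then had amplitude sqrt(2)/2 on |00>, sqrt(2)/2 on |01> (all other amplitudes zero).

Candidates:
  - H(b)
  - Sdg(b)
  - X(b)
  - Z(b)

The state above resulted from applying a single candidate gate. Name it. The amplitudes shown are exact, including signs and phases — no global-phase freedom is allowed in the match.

The applied gate was Sdg(b). Key observation: the block from step 4 through step 7 cancels to the identity and can be dropped.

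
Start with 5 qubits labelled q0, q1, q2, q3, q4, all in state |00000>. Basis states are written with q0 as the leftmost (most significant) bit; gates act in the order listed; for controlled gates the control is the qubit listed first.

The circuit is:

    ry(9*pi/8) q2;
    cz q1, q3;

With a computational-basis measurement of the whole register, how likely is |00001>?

Outcome |00001> occurs with probability 0.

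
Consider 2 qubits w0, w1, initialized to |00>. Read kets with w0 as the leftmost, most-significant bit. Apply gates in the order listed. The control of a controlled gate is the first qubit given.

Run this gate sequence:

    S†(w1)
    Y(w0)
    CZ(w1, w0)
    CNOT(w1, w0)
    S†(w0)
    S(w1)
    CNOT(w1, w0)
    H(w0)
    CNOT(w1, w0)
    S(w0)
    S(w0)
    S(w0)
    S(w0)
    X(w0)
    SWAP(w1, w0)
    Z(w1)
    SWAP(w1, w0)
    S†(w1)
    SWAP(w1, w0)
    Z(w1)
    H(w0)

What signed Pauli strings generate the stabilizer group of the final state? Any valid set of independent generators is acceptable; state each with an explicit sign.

The final state is stabilized by the group generated by +XI, -IX; other independent generating sets are equally valid. Key observation: gates 10-13 undo each other exactly, leaving only the rest of the circuit to track.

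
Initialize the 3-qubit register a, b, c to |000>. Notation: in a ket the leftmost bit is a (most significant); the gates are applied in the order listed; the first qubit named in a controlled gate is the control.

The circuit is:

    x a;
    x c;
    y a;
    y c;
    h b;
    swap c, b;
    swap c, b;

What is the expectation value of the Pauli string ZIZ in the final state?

The observable ZIZ averages to 1.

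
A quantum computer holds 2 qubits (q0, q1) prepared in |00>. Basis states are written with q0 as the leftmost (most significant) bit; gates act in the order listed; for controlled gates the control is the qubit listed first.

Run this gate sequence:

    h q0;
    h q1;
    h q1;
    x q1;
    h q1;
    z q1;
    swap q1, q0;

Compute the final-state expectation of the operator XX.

The expectation value of XX is 1.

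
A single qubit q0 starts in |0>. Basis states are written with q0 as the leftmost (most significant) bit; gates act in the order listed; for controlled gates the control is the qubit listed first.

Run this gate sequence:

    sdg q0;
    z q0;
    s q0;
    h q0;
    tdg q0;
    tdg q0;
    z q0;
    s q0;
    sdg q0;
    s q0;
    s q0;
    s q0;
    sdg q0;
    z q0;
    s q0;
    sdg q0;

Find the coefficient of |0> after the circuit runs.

The amplitude on |0> is sqrt(2)/2.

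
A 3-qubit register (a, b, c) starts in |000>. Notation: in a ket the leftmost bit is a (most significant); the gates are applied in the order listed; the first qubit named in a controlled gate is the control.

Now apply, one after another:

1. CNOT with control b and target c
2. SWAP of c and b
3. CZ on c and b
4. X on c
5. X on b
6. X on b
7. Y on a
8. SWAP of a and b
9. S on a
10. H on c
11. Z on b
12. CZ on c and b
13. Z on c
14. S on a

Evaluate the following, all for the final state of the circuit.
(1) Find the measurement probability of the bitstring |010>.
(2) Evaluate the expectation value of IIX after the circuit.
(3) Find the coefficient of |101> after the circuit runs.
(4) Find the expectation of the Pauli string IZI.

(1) The probability of measuring |010> is 1/2.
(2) In the final state, IIX has expectation -1.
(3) The final state's coefficient on |101> equals 0.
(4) The observable IZI averages to -1.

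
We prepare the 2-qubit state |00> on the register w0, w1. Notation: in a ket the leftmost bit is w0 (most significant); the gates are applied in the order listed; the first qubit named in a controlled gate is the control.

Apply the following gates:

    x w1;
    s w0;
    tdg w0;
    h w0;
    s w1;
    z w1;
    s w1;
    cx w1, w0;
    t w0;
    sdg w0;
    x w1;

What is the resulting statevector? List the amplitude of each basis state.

The resulting statevector has amplitude sqrt(2)/2 on |00>, 0 on |01>, -sqrt(2)*exp(3*I*pi/4)/2 on |10>, 0 on |11>.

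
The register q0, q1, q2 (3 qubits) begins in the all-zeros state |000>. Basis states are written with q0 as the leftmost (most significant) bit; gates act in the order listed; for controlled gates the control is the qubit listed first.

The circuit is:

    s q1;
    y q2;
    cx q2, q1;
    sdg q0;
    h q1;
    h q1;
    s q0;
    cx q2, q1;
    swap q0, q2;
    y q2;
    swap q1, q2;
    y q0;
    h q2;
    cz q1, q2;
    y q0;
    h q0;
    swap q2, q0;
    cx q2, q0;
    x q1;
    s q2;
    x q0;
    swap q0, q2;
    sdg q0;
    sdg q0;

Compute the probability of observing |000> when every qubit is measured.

The probability of measuring |000> is 1/4.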